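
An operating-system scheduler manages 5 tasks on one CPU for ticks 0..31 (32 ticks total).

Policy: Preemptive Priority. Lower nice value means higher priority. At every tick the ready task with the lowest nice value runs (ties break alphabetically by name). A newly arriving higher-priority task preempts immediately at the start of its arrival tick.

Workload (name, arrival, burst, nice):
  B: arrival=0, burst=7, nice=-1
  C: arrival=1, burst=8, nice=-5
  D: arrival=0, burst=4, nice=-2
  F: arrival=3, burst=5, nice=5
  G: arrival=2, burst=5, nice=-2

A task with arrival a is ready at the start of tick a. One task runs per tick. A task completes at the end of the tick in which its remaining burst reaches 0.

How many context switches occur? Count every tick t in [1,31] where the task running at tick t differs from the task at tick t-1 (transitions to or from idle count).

t=0: ready={B,D} → run D
t=1: ready={B,C,D} → run C
t=2: ready={B,C,D,G} → run C
t=3: ready={B,C,D,F,G} → run C
t=4: ready={B,C,D,F,G} → run C
t=5: ready={B,C,D,F,G} → run C
t=6: ready={B,C,D,F,G} → run C
t=7: ready={B,C,D,F,G} → run C
t=8: ready={B,C,D,F,G} → run C
t=9: ready={B,D,F,G} → run D
t=10: ready={B,D,F,G} → run D
t=11: ready={B,D,F,G} → run D
t=12: ready={B,F,G} → run G
t=13: ready={B,F,G} → run G
t=14: ready={B,F,G} → run G
t=15: ready={B,F,G} → run G
t=16: ready={B,F,G} → run G
t=17: ready={B,F} → run B
t=18: ready={B,F} → run B
t=19: ready={B,F} → run B
t=20: ready={B,F} → run B
t=21: ready={B,F} → run B
t=22: ready={B,F} → run B
t=23: ready={B,F} → run B
t=24: ready={F} → run F
t=25: ready={F} → run F
t=26: ready={F} → run F
t=27: ready={F} → run F
t=28: ready={F} → run F
t=29: (idle)
t=30: (idle)
t=31: (idle)

context switches = 6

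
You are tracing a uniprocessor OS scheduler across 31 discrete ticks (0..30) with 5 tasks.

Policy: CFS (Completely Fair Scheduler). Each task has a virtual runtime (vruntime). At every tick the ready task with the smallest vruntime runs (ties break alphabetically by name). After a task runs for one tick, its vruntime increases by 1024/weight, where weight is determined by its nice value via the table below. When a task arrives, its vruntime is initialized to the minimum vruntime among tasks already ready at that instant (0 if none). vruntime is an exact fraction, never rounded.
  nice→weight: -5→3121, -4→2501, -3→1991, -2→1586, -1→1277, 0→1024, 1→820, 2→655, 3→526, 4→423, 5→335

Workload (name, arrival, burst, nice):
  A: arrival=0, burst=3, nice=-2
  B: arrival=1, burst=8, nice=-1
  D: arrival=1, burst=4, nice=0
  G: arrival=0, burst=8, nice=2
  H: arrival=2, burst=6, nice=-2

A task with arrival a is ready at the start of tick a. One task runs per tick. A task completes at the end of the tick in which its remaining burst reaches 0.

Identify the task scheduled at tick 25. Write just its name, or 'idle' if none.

t=0: vr[A=0 G=0] → run A
t=1: vr[A=512/793 B=0 D=0 G=0] → run B
t=2: vr[A=512/793 B=1024/1277 D=0 G=0 H=0] → run D
t=3: vr[A=512/793 B=1024/1277 D=1 G=0 H=0] → run G
t=4: vr[A=512/793 B=1024/1277 D=1 G=1024/655 H=0] → run H
t=5: vr[A=512/793 B=1024/1277 D=1 G=1024/655 H=512/793] → run A
t=6: vr[A=1024/793 B=1024/1277 D=1 G=1024/655 H=512/793] → run H
t=7: vr[A=1024/793 B=1024/1277 D=1 G=1024/655 H=1024/793] → run B
t=8: vr[A=1024/793 B=2048/1277 D=1 G=1024/655 H=1024/793] → run D
t=9: vr[A=1024/793 B=2048/1277 D=2 G=1024/655 H=1024/793] → run A
t=10: vr[B=2048/1277 D=2 G=1024/655 H=1024/793] → run H
t=11: vr[B=2048/1277 D=2 G=1024/655 H=1536/793] → run G
t=12: vr[B=2048/1277 D=2 G=2048/655 H=1536/793] → run B
t=13: vr[B=3072/1277 D=2 G=2048/655 H=1536/793] → run H
t=14: vr[B=3072/1277 D=2 G=2048/655 H=2048/793] → run D
t=15: vr[B=3072/1277 D=3 G=2048/655 H=2048/793] → run B
t=16: vr[B=4096/1277 D=3 G=2048/655 H=2048/793] → run H
t=17: vr[B=4096/1277 D=3 G=2048/655 H=2560/793] → run D
t=18: vr[B=4096/1277 G=2048/655 H=2560/793] → run G
t=19: vr[B=4096/1277 G=3072/655 H=2560/793] → run B
t=20: vr[B=5120/1277 G=3072/655 H=2560/793] → run H
t=21: vr[B=5120/1277 G=3072/655] → run B
t=22: vr[B=6144/1277 G=3072/655] → run G
t=23: vr[B=6144/1277 G=4096/655] → run B
t=24: vr[B=7168/1277 G=4096/655] → run B
t=25: vr[G=4096/655] → run G
t=26: vr[G=1024/131] → run G
t=27: vr[G=6144/655] → run G
t=28: vr[G=7168/655] → run G
t=29: (idle)
t=30: (idle)

running at tick 25 = G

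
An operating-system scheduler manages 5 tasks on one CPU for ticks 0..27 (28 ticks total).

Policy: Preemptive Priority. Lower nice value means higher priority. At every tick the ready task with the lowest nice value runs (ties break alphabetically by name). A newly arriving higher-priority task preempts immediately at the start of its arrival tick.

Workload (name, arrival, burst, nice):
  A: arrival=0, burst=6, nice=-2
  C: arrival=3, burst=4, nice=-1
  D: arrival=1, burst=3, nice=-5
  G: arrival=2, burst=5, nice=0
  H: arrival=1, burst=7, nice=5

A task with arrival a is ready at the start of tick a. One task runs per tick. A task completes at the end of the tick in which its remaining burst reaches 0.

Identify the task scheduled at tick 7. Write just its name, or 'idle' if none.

t=0: ready={A} → run A
t=1: ready={A,D,H} → run D
t=2: ready={A,D,G,H} → run D
t=3: ready={A,C,D,G,H} → run D
t=4: ready={A,C,G,H} → run A
t=5: ready={A,C,G,H} → run A
t=6: ready={A,C,G,H} → run A
t=7: ready={A,C,G,H} → run A
t=8: ready={A,C,G,H} → run A
t=9: ready={C,G,H} → run C
t=10: ready={C,G,H} → run C
t=11: ready={C,G,H} → run C
t=12: ready={C,G,H} → run C
t=13: ready={G,H} → run G
t=14: ready={G,H} → run G
t=15: ready={G,H} → run G
t=16: ready={G,H} → run G
t=17: ready={G,H} → run G
t=18: ready={H} → run H
t=19: ready={H} → run H
t=20: ready={H} → run H
t=21: ready={H} → run H
t=22: ready={H} → run H
t=23: ready={H} → run H
t=24: ready={H} → run H
t=25: (idle)
t=26: (idle)
t=27: (idle)

running at tick 7 = A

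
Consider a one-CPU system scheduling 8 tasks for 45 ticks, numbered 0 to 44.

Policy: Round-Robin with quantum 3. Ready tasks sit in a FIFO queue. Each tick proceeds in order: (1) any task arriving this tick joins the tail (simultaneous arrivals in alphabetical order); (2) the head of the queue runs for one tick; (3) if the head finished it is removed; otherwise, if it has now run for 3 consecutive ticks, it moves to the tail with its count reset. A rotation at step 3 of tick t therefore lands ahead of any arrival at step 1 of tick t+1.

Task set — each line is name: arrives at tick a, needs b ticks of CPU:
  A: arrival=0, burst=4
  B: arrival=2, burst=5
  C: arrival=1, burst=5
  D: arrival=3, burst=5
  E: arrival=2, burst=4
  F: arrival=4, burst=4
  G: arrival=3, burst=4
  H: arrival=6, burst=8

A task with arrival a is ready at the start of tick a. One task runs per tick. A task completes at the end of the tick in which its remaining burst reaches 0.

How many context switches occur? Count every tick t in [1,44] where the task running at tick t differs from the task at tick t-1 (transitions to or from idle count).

t=0: queue=[A] q_used=0 → run A
t=1: queue=[A,C] q_used=1 → run A
t=2: queue=[A,C,B,E] q_used=2 → run A
t=3: queue=[C,B,E,A,D,G] q_used=0 → run C
t=4: queue=[C,B,E,A,D,G,F] q_used=1 → run C
t=5: queue=[C,B,E,A,D,G,F] q_used=2 → run C
t=6: queue=[B,E,A,D,G,F,C,H] q_used=0 → run B
t=7: queue=[B,E,A,D,G,F,C,H] q_used=1 → run B
t=8: queue=[B,E,A,D,G,F,C,H] q_used=2 → run B
t=9: queue=[E,A,D,G,F,C,H,B] q_used=0 → run E
t=10: queue=[E,A,D,G,F,C,H,B] q_used=1 → run E
t=11: queue=[E,A,D,G,F,C,H,B] q_used=2 → run E
t=12: queue=[A,D,G,F,C,H,B,E] q_used=0 → run A
t=13: queue=[D,G,F,C,H,B,E] q_used=0 → run D
t=14: queue=[D,G,F,C,H,B,E] q_used=1 → run D
t=15: queue=[D,G,F,C,H,B,E] q_used=2 → run D
t=16: queue=[G,F,C,H,B,E,D] q_used=0 → run G
t=17: queue=[G,F,C,H,B,E,D] q_used=1 → run G
t=18: queue=[G,F,C,H,B,E,D] q_used=2 → run G
t=19: queue=[F,C,H,B,E,D,G] q_used=0 → run F
t=20: queue=[F,C,H,B,E,D,G] q_used=1 → run F
t=21: queue=[F,C,H,B,E,D,G] q_used=2 → run F
t=22: queue=[C,H,B,E,D,G,F] q_used=0 → run C
t=23: queue=[C,H,B,E,D,G,F] q_used=1 → run C
t=24: queue=[H,B,E,D,G,F] q_used=0 → run H
t=25: queue=[H,B,E,D,G,F] q_used=1 → run H
t=26: queue=[H,B,E,D,G,F] q_used=2 → run H
t=27: queue=[B,E,D,G,F,H] q_used=0 → run B
t=28: queue=[B,E,D,G,F,H] q_used=1 → run B
t=29: queue=[E,D,G,F,H] q_used=0 → run E
t=30: queue=[D,G,F,H] q_used=0 → run D
t=31: queue=[D,G,F,H] q_used=1 → run D
t=32: queue=[G,F,H] q_used=0 → run G
t=33: queue=[F,H] q_used=0 → run F
t=34: queue=[H] q_used=0 → run H
t=35: queue=[H] q_used=1 → run H
t=36: queue=[H] q_used=2 → run H
t=37: queue=[H] q_used=0 → run H
t=38: queue=[H] q_used=1 → run H
t=39: (idle)
t=40: (idle)
t=41: (idle)
t=42: (idle)
t=43: (idle)
t=44: (idle)

context switches = 16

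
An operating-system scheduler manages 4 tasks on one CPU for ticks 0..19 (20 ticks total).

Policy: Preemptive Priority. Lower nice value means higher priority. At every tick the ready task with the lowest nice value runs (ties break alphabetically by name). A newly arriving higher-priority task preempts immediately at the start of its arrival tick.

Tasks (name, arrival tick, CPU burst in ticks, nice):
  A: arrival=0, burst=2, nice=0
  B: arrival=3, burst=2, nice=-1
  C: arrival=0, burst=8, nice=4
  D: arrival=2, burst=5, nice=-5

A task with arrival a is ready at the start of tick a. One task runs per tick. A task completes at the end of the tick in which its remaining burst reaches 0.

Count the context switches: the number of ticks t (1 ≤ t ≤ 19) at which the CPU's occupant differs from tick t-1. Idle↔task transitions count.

context switches = 4

t=0: ready={A,C} → run A
t=1: ready={A,C} → run A
t=2: ready={C,D} → run D
t=3: ready={B,C,D} → run D
t=4: ready={B,C,D} → run D
t=5: ready={B,C,D} → run D
t=6: ready={B,C,D} → run D
t=7: ready={B,C} → run B
t=8: ready={B,C} → run B
t=9: ready={C} → run C
t=10: ready={C} → run C
t=11: ready={C} → run C
t=12: ready={C} → run C
t=13: ready={C} → run C
t=14: ready={C} → run C
t=15: ready={C} → run C
t=16: ready={C} → run C
t=17: (idle)
t=18: (idle)
t=19: (idle)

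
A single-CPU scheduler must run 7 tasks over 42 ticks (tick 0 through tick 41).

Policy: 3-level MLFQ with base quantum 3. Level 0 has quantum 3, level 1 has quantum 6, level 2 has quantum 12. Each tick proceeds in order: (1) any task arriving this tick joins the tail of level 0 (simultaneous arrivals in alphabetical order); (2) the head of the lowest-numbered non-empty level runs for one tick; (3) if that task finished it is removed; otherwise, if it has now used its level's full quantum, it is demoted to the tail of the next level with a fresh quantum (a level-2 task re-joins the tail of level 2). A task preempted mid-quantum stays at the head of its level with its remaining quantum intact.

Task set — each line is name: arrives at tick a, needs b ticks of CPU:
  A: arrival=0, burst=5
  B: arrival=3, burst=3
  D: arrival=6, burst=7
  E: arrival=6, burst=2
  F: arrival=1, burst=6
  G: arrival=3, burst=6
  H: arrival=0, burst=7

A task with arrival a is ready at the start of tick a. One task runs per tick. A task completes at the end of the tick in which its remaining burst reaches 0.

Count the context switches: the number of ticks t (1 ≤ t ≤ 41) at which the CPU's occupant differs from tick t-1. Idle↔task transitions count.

t=0: L0/L1/L2 = AH/-/- → run A
t=1: L0/L1/L2 = AHF/-/- → run A
t=2: L0/L1/L2 = AHF/-/- → run A
t=3: L0/L1/L2 = HFBG/A/- → run H
t=4: L0/L1/L2 = HFBG/A/- → run H
t=5: L0/L1/L2 = HFBG/A/- → run H
t=6: L0/L1/L2 = FBGDE/AH/- → run F
t=7: L0/L1/L2 = FBGDE/AH/- → run F
t=8: L0/L1/L2 = FBGDE/AH/- → run F
t=9: L0/L1/L2 = BGDE/AHF/- → run B
t=10: L0/L1/L2 = BGDE/AHF/- → run B
t=11: L0/L1/L2 = BGDE/AHF/- → run B
t=12: L0/L1/L2 = GDE/AHF/- → run G
t=13: L0/L1/L2 = GDE/AHF/- → run G
t=14: L0/L1/L2 = GDE/AHF/- → run G
t=15: L0/L1/L2 = DE/AHFG/- → run D
t=16: L0/L1/L2 = DE/AHFG/- → run D
t=17: L0/L1/L2 = DE/AHFG/- → run D
t=18: L0/L1/L2 = E/AHFGD/- → run E
t=19: L0/L1/L2 = E/AHFGD/- → run E
t=20: L0/L1/L2 = -/AHFGD/- → run A
t=21: L0/L1/L2 = -/AHFGD/- → run A
t=22: L0/L1/L2 = -/HFGD/- → run H
t=23: L0/L1/L2 = -/HFGD/- → run H
t=24: L0/L1/L2 = -/HFGD/- → run H
t=25: L0/L1/L2 = -/HFGD/- → run H
t=26: L0/L1/L2 = -/FGD/- → run F
t=27: L0/L1/L2 = -/FGD/- → run F
t=28: L0/L1/L2 = -/FGD/- → run F
t=29: L0/L1/L2 = -/GD/- → run G
t=30: L0/L1/L2 = -/GD/- → run G
t=31: L0/L1/L2 = -/GD/- → run G
t=32: L0/L1/L2 = -/D/- → run D
t=33: L0/L1/L2 = -/D/- → run D
t=34: L0/L1/L2 = -/D/- → run D
t=35: L0/L1/L2 = -/D/- → run D
t=36: (idle)
t=37: (idle)
t=38: (idle)
t=39: (idle)
t=40: (idle)
t=41: (idle)

context switches = 12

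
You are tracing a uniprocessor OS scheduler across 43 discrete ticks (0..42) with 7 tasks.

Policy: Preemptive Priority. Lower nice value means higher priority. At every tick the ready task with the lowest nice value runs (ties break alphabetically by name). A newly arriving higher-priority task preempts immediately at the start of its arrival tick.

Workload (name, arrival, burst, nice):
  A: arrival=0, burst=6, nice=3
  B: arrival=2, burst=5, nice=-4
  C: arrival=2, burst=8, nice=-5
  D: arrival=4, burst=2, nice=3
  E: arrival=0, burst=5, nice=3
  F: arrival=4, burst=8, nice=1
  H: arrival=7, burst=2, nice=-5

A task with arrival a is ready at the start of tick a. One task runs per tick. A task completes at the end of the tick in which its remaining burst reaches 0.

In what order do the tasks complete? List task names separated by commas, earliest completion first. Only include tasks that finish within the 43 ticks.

t=0: ready={A,E} → run A
t=1: ready={A,E} → run A
t=2: ready={A,B,C,E} → run C
t=3: ready={A,B,C,E} → run C
t=4: ready={A,B,C,D,E,F} → run C
t=5: ready={A,B,C,D,E,F} → run C
t=6: ready={A,B,C,D,E,F} → run C
t=7: ready={A,B,C,D,E,F,H} → run C
t=8: ready={A,B,C,D,E,F,H} → run C
t=9: ready={A,B,C,D,E,F,H} → run C
t=10: ready={A,B,D,E,F,H} → run H
t=11: ready={A,B,D,E,F,H} → run H
t=12: ready={A,B,D,E,F} → run B
t=13: ready={A,B,D,E,F} → run B
t=14: ready={A,B,D,E,F} → run B
t=15: ready={A,B,D,E,F} → run B
t=16: ready={A,B,D,E,F} → run B
t=17: ready={A,D,E,F} → run F
t=18: ready={A,D,E,F} → run F
t=19: ready={A,D,E,F} → run F
t=20: ready={A,D,E,F} → run F
t=21: ready={A,D,E,F} → run F
t=22: ready={A,D,E,F} → run F
t=23: ready={A,D,E,F} → run F
t=24: ready={A,D,E,F} → run F
t=25: ready={A,D,E} → run A
t=26: ready={A,D,E} → run A
t=27: ready={A,D,E} → run A
t=28: ready={A,D,E} → run A
t=29: ready={D,E} → run D
t=30: ready={D,E} → run D
t=31: ready={E} → run E
t=32: ready={E} → run E
t=33: ready={E} → run E
t=34: ready={E} → run E
t=35: ready={E} → run E
t=36: (idle)
t=37: (idle)
t=38: (idle)
t=39: (idle)
t=40: (idle)
t=41: (idle)
t=42: (idle)

completion order = C, H, B, F, A, D, E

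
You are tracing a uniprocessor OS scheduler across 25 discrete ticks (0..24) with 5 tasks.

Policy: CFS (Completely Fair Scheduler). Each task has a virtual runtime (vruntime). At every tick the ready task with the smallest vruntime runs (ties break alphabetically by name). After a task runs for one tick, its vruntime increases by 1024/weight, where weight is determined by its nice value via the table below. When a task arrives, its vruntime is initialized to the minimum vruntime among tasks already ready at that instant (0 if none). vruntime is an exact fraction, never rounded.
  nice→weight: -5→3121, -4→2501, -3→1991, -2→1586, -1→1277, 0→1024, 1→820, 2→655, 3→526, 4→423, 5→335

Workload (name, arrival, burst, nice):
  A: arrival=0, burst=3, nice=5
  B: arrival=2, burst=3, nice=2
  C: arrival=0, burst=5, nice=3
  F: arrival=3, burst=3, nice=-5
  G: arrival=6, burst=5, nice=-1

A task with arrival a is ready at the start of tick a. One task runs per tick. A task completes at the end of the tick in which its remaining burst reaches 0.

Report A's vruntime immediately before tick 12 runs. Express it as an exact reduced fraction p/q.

t=0: vr[A=0 C=0] → run A
t=1: vr[A=1024/335 C=0] → run C
t=2: vr[A=1024/335 B=512/263 C=512/263] → run B
t=3: vr[A=1024/335 B=604672/172265 C=512/263 F=512/263] → run C
t=4: vr[A=1024/335 B=604672/172265 C=1024/263 F=512/263] → run F
t=5: vr[A=1024/335 B=604672/172265 C=1024/263 F=1867264/820823] → run F
t=6: vr[A=1024/335 B=604672/172265 C=1024/263 F=2136576/820823 G=2136576/820823] → run F
t=7: vr[A=1024/335 B=604672/172265 C=1024/263 G=2136576/820823] → run G
t=8: vr[A=1024/335 B=604672/172265 C=1024/263 G=3568930304/1048190971] → run A
t=9: vr[A=2048/335 B=604672/172265 C=1024/263 G=3568930304/1048190971] → run G
t=10: vr[A=2048/335 B=604672/172265 C=1024/263 G=4409453056/1048190971] → run B
t=11: vr[A=2048/335 B=873984/172265 C=1024/263 G=4409453056/1048190971] → run C
t=12: vr[A=2048/335 B=873984/172265 C=1536/263 G=4409453056/1048190971] → run G
t=13: vr[A=2048/335 B=873984/172265 C=1536/263 G=5249975808/1048190971] → run G
t=14: vr[A=2048/335 B=873984/172265 C=1536/263 G=6090498560/1048190971] → run B
t=15: vr[A=2048/335 C=1536/263 G=6090498560/1048190971] → run G
t=16: vr[A=2048/335 C=1536/263] → run C
t=17: vr[A=2048/335 C=2048/263] → run A
t=18: vr[C=2048/263] → run C
t=19: (idle)
t=20: (idle)
t=21: (idle)
t=22: (idle)
t=23: (idle)
t=24: (idle)

vruntime(A, start of tick 12) = 2048/335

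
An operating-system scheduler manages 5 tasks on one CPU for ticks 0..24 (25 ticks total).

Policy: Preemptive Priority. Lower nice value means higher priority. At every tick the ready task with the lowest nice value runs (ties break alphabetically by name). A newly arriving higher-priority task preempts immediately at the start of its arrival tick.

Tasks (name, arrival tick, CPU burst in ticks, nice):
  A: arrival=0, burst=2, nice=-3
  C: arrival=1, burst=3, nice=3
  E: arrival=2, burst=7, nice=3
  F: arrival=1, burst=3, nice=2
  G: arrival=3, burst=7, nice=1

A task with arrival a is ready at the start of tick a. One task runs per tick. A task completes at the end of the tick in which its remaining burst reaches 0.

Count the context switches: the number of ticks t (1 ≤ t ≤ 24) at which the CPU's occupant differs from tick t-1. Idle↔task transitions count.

t=0: ready={A} → run A
t=1: ready={A,C,F} → run A
t=2: ready={C,E,F} → run F
t=3: ready={C,E,F,G} → run G
t=4: ready={C,E,F,G} → run G
t=5: ready={C,E,F,G} → run G
t=6: ready={C,E,F,G} → run G
t=7: ready={C,E,F,G} → run G
t=8: ready={C,E,F,G} → run G
t=9: ready={C,E,F,G} → run G
t=10: ready={C,E,F} → run F
t=11: ready={C,E,F} → run F
t=12: ready={C,E} → run C
t=13: ready={C,E} → run C
t=14: ready={C,E} → run C
t=15: ready={E} → run E
t=16: ready={E} → run E
t=17: ready={E} → run E
t=18: ready={E} → run E
t=19: ready={E} → run E
t=20: ready={E} → run E
t=21: ready={E} → run E
t=22: (idle)
t=23: (idle)
t=24: (idle)

context switches = 6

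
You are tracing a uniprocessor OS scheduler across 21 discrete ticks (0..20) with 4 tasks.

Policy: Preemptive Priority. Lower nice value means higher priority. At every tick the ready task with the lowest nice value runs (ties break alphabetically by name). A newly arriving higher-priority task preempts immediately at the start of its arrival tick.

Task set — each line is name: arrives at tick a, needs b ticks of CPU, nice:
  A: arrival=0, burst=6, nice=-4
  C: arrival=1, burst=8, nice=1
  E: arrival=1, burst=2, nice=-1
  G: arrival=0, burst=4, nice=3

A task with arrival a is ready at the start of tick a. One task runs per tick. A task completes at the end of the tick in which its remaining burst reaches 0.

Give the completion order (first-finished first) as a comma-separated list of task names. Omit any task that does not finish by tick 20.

completion order = A, E, C, G

t=0: ready={A,G} → run A
t=1: ready={A,C,E,G} → run A
t=2: ready={A,C,E,G} → run A
t=3: ready={A,C,E,G} → run A
t=4: ready={A,C,E,G} → run A
t=5: ready={A,C,E,G} → run A
t=6: ready={C,E,G} → run E
t=7: ready={C,E,G} → run E
t=8: ready={C,G} → run C
t=9: ready={C,G} → run C
t=10: ready={C,G} → run C
t=11: ready={C,G} → run C
t=12: ready={C,G} → run C
t=13: ready={C,G} → run C
t=14: ready={C,G} → run C
t=15: ready={C,G} → run C
t=16: ready={G} → run G
t=17: ready={G} → run G
t=18: ready={G} → run G
t=19: ready={G} → run G
t=20: (idle)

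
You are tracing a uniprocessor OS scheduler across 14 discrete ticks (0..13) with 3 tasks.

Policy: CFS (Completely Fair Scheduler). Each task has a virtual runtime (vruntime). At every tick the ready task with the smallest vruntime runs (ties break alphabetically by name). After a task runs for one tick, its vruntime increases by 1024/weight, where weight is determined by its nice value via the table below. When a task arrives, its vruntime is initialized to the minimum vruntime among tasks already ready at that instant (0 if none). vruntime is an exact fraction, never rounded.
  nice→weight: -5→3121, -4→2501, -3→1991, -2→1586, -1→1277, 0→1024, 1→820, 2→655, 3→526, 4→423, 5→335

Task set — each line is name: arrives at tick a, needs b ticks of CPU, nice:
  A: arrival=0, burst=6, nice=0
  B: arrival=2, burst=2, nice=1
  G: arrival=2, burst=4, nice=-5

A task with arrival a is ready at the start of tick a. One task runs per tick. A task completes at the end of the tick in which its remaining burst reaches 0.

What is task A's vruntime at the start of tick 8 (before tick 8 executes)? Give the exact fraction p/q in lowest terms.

t=0: vr[A=0] → run A
t=1: vr[A=1] → run A
t=2: vr[A=2 B=2 G=2] → run A
t=3: vr[A=3 B=2 G=2] → run B
t=4: vr[A=3 B=666/205 G=2] → run G
t=5: vr[A=3 B=666/205 G=7266/3121] → run G
t=6: vr[A=3 B=666/205 G=8290/3121] → run G
t=7: vr[A=3 B=666/205 G=9314/3121] → run G
t=8: vr[A=3 B=666/205] → run A
t=9: vr[A=4 B=666/205] → run B
t=10: vr[A=4] → run A
t=11: vr[A=5] → run A
t=12: (idle)
t=13: (idle)

vruntime(A, start of tick 8) = 3/1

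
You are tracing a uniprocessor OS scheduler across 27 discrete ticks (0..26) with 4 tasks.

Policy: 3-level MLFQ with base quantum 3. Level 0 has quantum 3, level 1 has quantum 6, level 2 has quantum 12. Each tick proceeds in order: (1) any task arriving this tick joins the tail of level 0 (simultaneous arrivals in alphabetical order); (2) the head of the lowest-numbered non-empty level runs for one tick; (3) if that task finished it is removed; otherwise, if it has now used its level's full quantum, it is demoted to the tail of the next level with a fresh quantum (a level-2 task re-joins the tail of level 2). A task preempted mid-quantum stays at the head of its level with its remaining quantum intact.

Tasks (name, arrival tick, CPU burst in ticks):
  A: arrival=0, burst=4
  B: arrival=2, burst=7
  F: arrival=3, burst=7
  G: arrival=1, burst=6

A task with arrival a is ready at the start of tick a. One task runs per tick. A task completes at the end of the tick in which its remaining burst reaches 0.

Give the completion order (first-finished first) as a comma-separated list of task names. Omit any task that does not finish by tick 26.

t=0: L0/L1/L2 = A/-/- → run A
t=1: L0/L1/L2 = AG/-/- → run A
t=2: L0/L1/L2 = AGB/-/- → run A
t=3: L0/L1/L2 = GBF/A/- → run G
t=4: L0/L1/L2 = GBF/A/- → run G
t=5: L0/L1/L2 = GBF/A/- → run G
t=6: L0/L1/L2 = BF/AG/- → run B
t=7: L0/L1/L2 = BF/AG/- → run B
t=8: L0/L1/L2 = BF/AG/- → run B
t=9: L0/L1/L2 = F/AGB/- → run F
t=10: L0/L1/L2 = F/AGB/- → run F
t=11: L0/L1/L2 = F/AGB/- → run F
t=12: L0/L1/L2 = -/AGBF/- → run A
t=13: L0/L1/L2 = -/GBF/- → run G
t=14: L0/L1/L2 = -/GBF/- → run G
t=15: L0/L1/L2 = -/GBF/- → run G
t=16: L0/L1/L2 = -/BF/- → run B
t=17: L0/L1/L2 = -/BF/- → run B
t=18: L0/L1/L2 = -/BF/- → run B
t=19: L0/L1/L2 = -/BF/- → run B
t=20: L0/L1/L2 = -/F/- → run F
t=21: L0/L1/L2 = -/F/- → run F
t=22: L0/L1/L2 = -/F/- → run F
t=23: L0/L1/L2 = -/F/- → run F
t=24: (idle)
t=25: (idle)
t=26: (idle)

completion order = A, G, B, F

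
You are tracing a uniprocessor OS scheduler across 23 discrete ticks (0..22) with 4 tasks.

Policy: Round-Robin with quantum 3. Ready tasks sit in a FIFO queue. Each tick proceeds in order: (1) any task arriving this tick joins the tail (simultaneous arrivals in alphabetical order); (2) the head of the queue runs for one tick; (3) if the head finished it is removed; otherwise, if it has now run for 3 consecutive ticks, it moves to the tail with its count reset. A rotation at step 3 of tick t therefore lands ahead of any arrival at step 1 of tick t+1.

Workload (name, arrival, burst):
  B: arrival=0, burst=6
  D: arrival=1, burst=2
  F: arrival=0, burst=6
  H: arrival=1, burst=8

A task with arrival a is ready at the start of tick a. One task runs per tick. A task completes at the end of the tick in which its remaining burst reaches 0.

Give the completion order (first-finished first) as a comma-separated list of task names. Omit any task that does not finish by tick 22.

completion order = D, B, F, H

t=0: queue=[B,F] q_used=0 → run B
t=1: queue=[B,F,D,H] q_used=1 → run B
t=2: queue=[B,F,D,H] q_used=2 → run B
t=3: queue=[F,D,H,B] q_used=0 → run F
t=4: queue=[F,D,H,B] q_used=1 → run F
t=5: queue=[F,D,H,B] q_used=2 → run F
t=6: queue=[D,H,B,F] q_used=0 → run D
t=7: queue=[D,H,B,F] q_used=1 → run D
t=8: queue=[H,B,F] q_used=0 → run H
t=9: queue=[H,B,F] q_used=1 → run H
t=10: queue=[H,B,F] q_used=2 → run H
t=11: queue=[B,F,H] q_used=0 → run B
t=12: queue=[B,F,H] q_used=1 → run B
t=13: queue=[B,F,H] q_used=2 → run B
t=14: queue=[F,H] q_used=0 → run F
t=15: queue=[F,H] q_used=1 → run F
t=16: queue=[F,H] q_used=2 → run F
t=17: queue=[H] q_used=0 → run H
t=18: queue=[H] q_used=1 → run H
t=19: queue=[H] q_used=2 → run H
t=20: queue=[H] q_used=0 → run H
t=21: queue=[H] q_used=1 → run H
t=22: (idle)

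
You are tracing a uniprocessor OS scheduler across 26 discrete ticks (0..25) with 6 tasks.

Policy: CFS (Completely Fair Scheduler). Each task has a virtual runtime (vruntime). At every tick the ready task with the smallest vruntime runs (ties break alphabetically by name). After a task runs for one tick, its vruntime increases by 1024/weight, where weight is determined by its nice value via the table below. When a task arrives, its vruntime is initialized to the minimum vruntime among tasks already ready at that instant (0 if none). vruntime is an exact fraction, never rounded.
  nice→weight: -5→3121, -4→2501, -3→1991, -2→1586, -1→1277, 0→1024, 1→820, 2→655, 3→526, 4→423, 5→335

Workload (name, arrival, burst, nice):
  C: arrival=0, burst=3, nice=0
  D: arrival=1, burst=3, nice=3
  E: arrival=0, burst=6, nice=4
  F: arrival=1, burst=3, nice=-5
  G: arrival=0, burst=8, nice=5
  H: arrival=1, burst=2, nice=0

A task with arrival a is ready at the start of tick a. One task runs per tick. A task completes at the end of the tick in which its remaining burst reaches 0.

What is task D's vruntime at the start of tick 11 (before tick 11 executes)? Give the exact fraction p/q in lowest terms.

vruntime(D, start of tick 11) = 1024/263

t=0: vr[C=0 E=0 G=0] → run C
t=1: vr[C=1 D=0 E=0 F=0 G=0 H=0] → run D
t=2: vr[C=1 D=512/263 E=0 F=0 G=0 H=0] → run E
t=3: vr[C=1 D=512/263 E=1024/423 F=0 G=0 H=0] → run F
t=4: vr[C=1 D=512/263 E=1024/423 F=1024/3121 G=0 H=0] → run G
t=5: vr[C=1 D=512/263 E=1024/423 F=1024/3121 G=1024/335 H=0] → run H
t=6: vr[C=1 D=512/263 E=1024/423 F=1024/3121 G=1024/335 H=1] → run F
t=7: vr[C=1 D=512/263 E=1024/423 F=2048/3121 G=1024/335 H=1] → run F
t=8: vr[C=1 D=512/263 E=1024/423 G=1024/335 H=1] → run C
t=9: vr[C=2 D=512/263 E=1024/423 G=1024/335 H=1] → run H
t=10: vr[C=2 D=512/263 E=1024/423 G=1024/335] → run D
t=11: vr[C=2 D=1024/263 E=1024/423 G=1024/335] → run C
t=12: vr[D=1024/263 E=1024/423 G=1024/335] → run E
t=13: vr[D=1024/263 E=2048/423 G=1024/335] → run G
t=14: vr[D=1024/263 E=2048/423 G=2048/335] → run D
t=15: vr[E=2048/423 G=2048/335] → run E
t=16: vr[E=1024/141 G=2048/335] → run G
t=17: vr[E=1024/141 G=3072/335] → run E
t=18: vr[E=4096/423 G=3072/335] → run G
t=19: vr[E=4096/423 G=4096/335] → run E
t=20: vr[E=5120/423 G=4096/335] → run E
t=21: vr[G=4096/335] → run G
t=22: vr[G=1024/67] → run G
t=23: vr[G=6144/335] → run G
t=24: vr[G=7168/335] → run G
t=25: (idle)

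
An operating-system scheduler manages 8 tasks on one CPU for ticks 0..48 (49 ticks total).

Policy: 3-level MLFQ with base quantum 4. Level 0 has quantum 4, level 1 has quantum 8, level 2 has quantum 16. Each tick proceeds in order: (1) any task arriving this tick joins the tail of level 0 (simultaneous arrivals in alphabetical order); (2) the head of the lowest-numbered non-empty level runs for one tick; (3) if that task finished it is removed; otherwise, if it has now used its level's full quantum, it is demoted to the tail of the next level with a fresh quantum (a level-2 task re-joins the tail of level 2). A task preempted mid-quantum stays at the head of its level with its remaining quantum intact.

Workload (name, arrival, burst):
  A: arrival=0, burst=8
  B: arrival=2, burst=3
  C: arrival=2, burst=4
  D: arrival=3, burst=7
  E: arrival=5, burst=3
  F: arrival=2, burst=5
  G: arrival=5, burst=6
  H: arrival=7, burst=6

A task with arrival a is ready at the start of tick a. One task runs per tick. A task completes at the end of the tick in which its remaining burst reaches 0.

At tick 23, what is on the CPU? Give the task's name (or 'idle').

running at tick 23 = G

t=0: L0/L1/L2 = A/-/- → run A
t=1: L0/L1/L2 = A/-/- → run A
t=2: L0/L1/L2 = ABCF/-/- → run A
t=3: L0/L1/L2 = ABCFD/-/- → run A
t=4: L0/L1/L2 = BCFD/A/- → run B
t=5: L0/L1/L2 = BCFDEG/A/- → run B
t=6: L0/L1/L2 = BCFDEG/A/- → run B
t=7: L0/L1/L2 = CFDEGH/A/- → run C
t=8: L0/L1/L2 = CFDEGH/A/- → run C
t=9: L0/L1/L2 = CFDEGH/A/- → run C
t=10: L0/L1/L2 = CFDEGH/A/- → run C
t=11: L0/L1/L2 = FDEGH/A/- → run F
t=12: L0/L1/L2 = FDEGH/A/- → run F
t=13: L0/L1/L2 = FDEGH/A/- → run F
t=14: L0/L1/L2 = FDEGH/A/- → run F
t=15: L0/L1/L2 = DEGH/AF/- → run D
t=16: L0/L1/L2 = DEGH/AF/- → run D
t=17: L0/L1/L2 = DEGH/AF/- → run D
t=18: L0/L1/L2 = DEGH/AF/- → run D
t=19: L0/L1/L2 = EGH/AFD/- → run E
t=20: L0/L1/L2 = EGH/AFD/- → run E
t=21: L0/L1/L2 = EGH/AFD/- → run E
t=22: L0/L1/L2 = GH/AFD/- → run G
t=23: L0/L1/L2 = GH/AFD/- → run G
t=24: L0/L1/L2 = GH/AFD/- → run G
t=25: L0/L1/L2 = GH/AFD/- → run G
t=26: L0/L1/L2 = H/AFDG/- → run H
t=27: L0/L1/L2 = H/AFDG/- → run H
t=28: L0/L1/L2 = H/AFDG/- → run H
t=29: L0/L1/L2 = H/AFDG/- → run H
t=30: L0/L1/L2 = -/AFDGH/- → run A
t=31: L0/L1/L2 = -/AFDGH/- → run A
t=32: L0/L1/L2 = -/AFDGH/- → run A
t=33: L0/L1/L2 = -/AFDGH/- → run A
t=34: L0/L1/L2 = -/FDGH/- → run F
t=35: L0/L1/L2 = -/DGH/- → run D
t=36: L0/L1/L2 = -/DGH/- → run D
t=37: L0/L1/L2 = -/DGH/- → run D
t=38: L0/L1/L2 = -/GH/- → run G
t=39: L0/L1/L2 = -/GH/- → run G
t=40: L0/L1/L2 = -/H/- → run H
t=41: L0/L1/L2 = -/H/- → run H
t=42: (idle)
t=43: (idle)
t=44: (idle)
t=45: (idle)
t=46: (idle)
t=47: (idle)
t=48: (idle)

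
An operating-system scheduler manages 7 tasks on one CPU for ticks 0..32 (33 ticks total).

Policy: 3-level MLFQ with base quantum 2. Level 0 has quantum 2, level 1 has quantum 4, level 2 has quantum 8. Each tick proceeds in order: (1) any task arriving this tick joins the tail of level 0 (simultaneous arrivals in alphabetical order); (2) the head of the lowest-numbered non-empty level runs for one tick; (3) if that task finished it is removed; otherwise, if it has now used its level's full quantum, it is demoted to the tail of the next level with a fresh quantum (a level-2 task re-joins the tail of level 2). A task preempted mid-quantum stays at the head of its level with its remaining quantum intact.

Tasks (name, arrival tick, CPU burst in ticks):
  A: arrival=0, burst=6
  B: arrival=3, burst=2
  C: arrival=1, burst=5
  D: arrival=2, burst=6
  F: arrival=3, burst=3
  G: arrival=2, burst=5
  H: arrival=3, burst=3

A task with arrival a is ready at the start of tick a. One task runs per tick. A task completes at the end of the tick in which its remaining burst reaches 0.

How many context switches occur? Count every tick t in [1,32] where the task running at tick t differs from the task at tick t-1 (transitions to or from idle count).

context switches = 13

t=0: L0/L1/L2 = A/-/- → run A
t=1: L0/L1/L2 = AC/-/- → run A
t=2: L0/L1/L2 = CDG/A/- → run C
t=3: L0/L1/L2 = CDGBFH/A/- → run C
t=4: L0/L1/L2 = DGBFH/AC/- → run D
t=5: L0/L1/L2 = DGBFH/AC/- → run D
t=6: L0/L1/L2 = GBFH/ACD/- → run G
t=7: L0/L1/L2 = GBFH/ACD/- → run G
t=8: L0/L1/L2 = BFH/ACDG/- → run B
t=9: L0/L1/L2 = BFH/ACDG/- → run B
t=10: L0/L1/L2 = FH/ACDG/- → run F
t=11: L0/L1/L2 = FH/ACDG/- → run F
t=12: L0/L1/L2 = H/ACDGF/- → run H
t=13: L0/L1/L2 = H/ACDGF/- → run H
t=14: L0/L1/L2 = -/ACDGFH/- → run A
t=15: L0/L1/L2 = -/ACDGFH/- → run A
t=16: L0/L1/L2 = -/ACDGFH/- → run A
t=17: L0/L1/L2 = -/ACDGFH/- → run A
t=18: L0/L1/L2 = -/CDGFH/- → run C
t=19: L0/L1/L2 = -/CDGFH/- → run C
t=20: L0/L1/L2 = -/CDGFH/- → run C
t=21: L0/L1/L2 = -/DGFH/- → run D
t=22: L0/L1/L2 = -/DGFH/- → run D
t=23: L0/L1/L2 = -/DGFH/- → run D
t=24: L0/L1/L2 = -/DGFH/- → run D
t=25: L0/L1/L2 = -/GFH/- → run G
t=26: L0/L1/L2 = -/GFH/- → run G
t=27: L0/L1/L2 = -/GFH/- → run G
t=28: L0/L1/L2 = -/FH/- → run F
t=29: L0/L1/L2 = -/H/- → run H
t=30: (idle)
t=31: (idle)
t=32: (idle)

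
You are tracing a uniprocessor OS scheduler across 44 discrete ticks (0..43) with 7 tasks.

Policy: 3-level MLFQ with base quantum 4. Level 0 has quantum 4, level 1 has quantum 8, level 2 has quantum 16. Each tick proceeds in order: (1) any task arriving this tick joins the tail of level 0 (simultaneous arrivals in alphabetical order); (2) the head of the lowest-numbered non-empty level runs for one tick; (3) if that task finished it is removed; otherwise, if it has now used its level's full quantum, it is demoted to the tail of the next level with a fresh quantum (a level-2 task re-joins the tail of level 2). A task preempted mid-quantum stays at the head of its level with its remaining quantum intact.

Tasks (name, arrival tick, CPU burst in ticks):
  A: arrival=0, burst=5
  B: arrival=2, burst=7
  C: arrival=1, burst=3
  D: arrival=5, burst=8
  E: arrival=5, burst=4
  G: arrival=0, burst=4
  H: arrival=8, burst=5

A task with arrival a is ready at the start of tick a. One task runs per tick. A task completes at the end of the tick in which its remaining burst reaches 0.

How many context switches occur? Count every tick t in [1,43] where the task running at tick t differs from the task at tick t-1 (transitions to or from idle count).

context switches = 11

t=0: L0/L1/L2 = AG/-/- → run A
t=1: L0/L1/L2 = AGC/-/- → run A
t=2: L0/L1/L2 = AGCB/-/- → run A
t=3: L0/L1/L2 = AGCB/-/- → run A
t=4: L0/L1/L2 = GCB/A/- → run G
t=5: L0/L1/L2 = GCBDE/A/- → run G
t=6: L0/L1/L2 = GCBDE/A/- → run G
t=7: L0/L1/L2 = GCBDE/A/- → run G
t=8: L0/L1/L2 = CBDEH/A/- → run C
t=9: L0/L1/L2 = CBDEH/A/- → run C
t=10: L0/L1/L2 = CBDEH/A/- → run C
t=11: L0/L1/L2 = BDEH/A/- → run B
t=12: L0/L1/L2 = BDEH/A/- → run B
t=13: L0/L1/L2 = BDEH/A/- → run B
t=14: L0/L1/L2 = BDEH/A/- → run B
t=15: L0/L1/L2 = DEH/AB/- → run D
t=16: L0/L1/L2 = DEH/AB/- → run D
t=17: L0/L1/L2 = DEH/AB/- → run D
t=18: L0/L1/L2 = DEH/AB/- → run D
t=19: L0/L1/L2 = EH/ABD/- → run E
t=20: L0/L1/L2 = EH/ABD/- → run E
t=21: L0/L1/L2 = EH/ABD/- → run E
t=22: L0/L1/L2 = EH/ABD/- → run E
t=23: L0/L1/L2 = H/ABD/- → run H
t=24: L0/L1/L2 = H/ABD/- → run H
t=25: L0/L1/L2 = H/ABD/- → run H
t=26: L0/L1/L2 = H/ABD/- → run H
t=27: L0/L1/L2 = -/ABDH/- → run A
t=28: L0/L1/L2 = -/BDH/- → run B
t=29: L0/L1/L2 = -/BDH/- → run B
t=30: L0/L1/L2 = -/BDH/- → run B
t=31: L0/L1/L2 = -/DH/- → run D
t=32: L0/L1/L2 = -/DH/- → run D
t=33: L0/L1/L2 = -/DH/- → run D
t=34: L0/L1/L2 = -/DH/- → run D
t=35: L0/L1/L2 = -/H/- → run H
t=36: (idle)
t=37: (idle)
t=38: (idle)
t=39: (idle)
t=40: (idle)
t=41: (idle)
t=42: (idle)
t=43: (idle)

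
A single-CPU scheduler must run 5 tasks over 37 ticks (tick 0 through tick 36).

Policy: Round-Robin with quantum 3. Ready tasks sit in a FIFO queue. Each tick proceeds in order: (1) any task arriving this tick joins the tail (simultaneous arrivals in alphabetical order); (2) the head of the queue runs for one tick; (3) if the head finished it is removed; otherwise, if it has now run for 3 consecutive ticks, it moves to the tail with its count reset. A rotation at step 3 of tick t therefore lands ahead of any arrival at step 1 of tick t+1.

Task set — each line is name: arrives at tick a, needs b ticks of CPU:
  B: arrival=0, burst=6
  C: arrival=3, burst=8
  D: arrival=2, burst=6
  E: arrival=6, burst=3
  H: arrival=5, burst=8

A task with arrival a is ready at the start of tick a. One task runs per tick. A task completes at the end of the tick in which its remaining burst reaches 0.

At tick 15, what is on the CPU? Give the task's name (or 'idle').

t=0: queue=[B] q_used=0 → run B
t=1: queue=[B] q_used=1 → run B
t=2: queue=[B,D] q_used=2 → run B
t=3: queue=[D,B,C] q_used=0 → run D
t=4: queue=[D,B,C] q_used=1 → run D
t=5: queue=[D,B,C,H] q_used=2 → run D
t=6: queue=[B,C,H,D,E] q_used=0 → run B
t=7: queue=[B,C,H,D,E] q_used=1 → run B
t=8: queue=[B,C,H,D,E] q_used=2 → run B
t=9: queue=[C,H,D,E] q_used=0 → run C
t=10: queue=[C,H,D,E] q_used=1 → run C
t=11: queue=[C,H,D,E] q_used=2 → run C
t=12: queue=[H,D,E,C] q_used=0 → run H
t=13: queue=[H,D,E,C] q_used=1 → run H
t=14: queue=[H,D,E,C] q_used=2 → run H
t=15: queue=[D,E,C,H] q_used=0 → run D
t=16: queue=[D,E,C,H] q_used=1 → run D
t=17: queue=[D,E,C,H] q_used=2 → run D
t=18: queue=[E,C,H] q_used=0 → run E
t=19: queue=[E,C,H] q_used=1 → run E
t=20: queue=[E,C,H] q_used=2 → run E
t=21: queue=[C,H] q_used=0 → run C
t=22: queue=[C,H] q_used=1 → run C
t=23: queue=[C,H] q_used=2 → run C
t=24: queue=[H,C] q_used=0 → run H
t=25: queue=[H,C] q_used=1 → run H
t=26: queue=[H,C] q_used=2 → run H
t=27: queue=[C,H] q_used=0 → run C
t=28: queue=[C,H] q_used=1 → run C
t=29: queue=[H] q_used=0 → run H
t=30: queue=[H] q_used=1 → run H
t=31: (idle)
t=32: (idle)
t=33: (idle)
t=34: (idle)
t=35: (idle)
t=36: (idle)

running at tick 15 = D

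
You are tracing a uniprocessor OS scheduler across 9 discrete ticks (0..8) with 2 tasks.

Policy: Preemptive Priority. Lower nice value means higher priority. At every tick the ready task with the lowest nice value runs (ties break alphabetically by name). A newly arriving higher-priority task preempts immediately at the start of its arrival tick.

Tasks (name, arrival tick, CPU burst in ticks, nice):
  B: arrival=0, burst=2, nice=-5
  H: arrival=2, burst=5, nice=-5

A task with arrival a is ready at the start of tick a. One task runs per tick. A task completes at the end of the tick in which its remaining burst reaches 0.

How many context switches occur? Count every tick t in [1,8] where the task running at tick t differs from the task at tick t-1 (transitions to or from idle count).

context switches = 2

t=0: ready={B} → run B
t=1: ready={B} → run B
t=2: ready={H} → run H
t=3: ready={H} → run H
t=4: ready={H} → run H
t=5: ready={H} → run H
t=6: ready={H} → run H
t=7: (idle)
t=8: (idle)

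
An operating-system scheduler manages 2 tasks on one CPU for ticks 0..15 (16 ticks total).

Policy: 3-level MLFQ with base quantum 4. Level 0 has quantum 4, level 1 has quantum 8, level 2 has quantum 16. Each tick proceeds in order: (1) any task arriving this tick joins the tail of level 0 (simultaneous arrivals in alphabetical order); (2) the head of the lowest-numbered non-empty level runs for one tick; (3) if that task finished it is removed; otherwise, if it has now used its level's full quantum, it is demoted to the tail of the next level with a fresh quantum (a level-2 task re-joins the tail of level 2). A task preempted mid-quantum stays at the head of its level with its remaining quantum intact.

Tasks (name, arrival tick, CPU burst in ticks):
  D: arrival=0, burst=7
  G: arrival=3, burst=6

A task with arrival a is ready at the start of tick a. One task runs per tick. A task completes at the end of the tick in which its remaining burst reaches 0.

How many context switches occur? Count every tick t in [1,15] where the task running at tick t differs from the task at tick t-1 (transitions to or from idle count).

t=0: L0/L1/L2 = D/-/- → run D
t=1: L0/L1/L2 = D/-/- → run D
t=2: L0/L1/L2 = D/-/- → run D
t=3: L0/L1/L2 = DG/-/- → run D
t=4: L0/L1/L2 = G/D/- → run G
t=5: L0/L1/L2 = G/D/- → run G
t=6: L0/L1/L2 = G/D/- → run G
t=7: L0/L1/L2 = G/D/- → run G
t=8: L0/L1/L2 = -/DG/- → run D
t=9: L0/L1/L2 = -/DG/- → run D
t=10: L0/L1/L2 = -/DG/- → run D
t=11: L0/L1/L2 = -/G/- → run G
t=12: L0/L1/L2 = -/G/- → run G
t=13: (idle)
t=14: (idle)
t=15: (idle)

context switches = 4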